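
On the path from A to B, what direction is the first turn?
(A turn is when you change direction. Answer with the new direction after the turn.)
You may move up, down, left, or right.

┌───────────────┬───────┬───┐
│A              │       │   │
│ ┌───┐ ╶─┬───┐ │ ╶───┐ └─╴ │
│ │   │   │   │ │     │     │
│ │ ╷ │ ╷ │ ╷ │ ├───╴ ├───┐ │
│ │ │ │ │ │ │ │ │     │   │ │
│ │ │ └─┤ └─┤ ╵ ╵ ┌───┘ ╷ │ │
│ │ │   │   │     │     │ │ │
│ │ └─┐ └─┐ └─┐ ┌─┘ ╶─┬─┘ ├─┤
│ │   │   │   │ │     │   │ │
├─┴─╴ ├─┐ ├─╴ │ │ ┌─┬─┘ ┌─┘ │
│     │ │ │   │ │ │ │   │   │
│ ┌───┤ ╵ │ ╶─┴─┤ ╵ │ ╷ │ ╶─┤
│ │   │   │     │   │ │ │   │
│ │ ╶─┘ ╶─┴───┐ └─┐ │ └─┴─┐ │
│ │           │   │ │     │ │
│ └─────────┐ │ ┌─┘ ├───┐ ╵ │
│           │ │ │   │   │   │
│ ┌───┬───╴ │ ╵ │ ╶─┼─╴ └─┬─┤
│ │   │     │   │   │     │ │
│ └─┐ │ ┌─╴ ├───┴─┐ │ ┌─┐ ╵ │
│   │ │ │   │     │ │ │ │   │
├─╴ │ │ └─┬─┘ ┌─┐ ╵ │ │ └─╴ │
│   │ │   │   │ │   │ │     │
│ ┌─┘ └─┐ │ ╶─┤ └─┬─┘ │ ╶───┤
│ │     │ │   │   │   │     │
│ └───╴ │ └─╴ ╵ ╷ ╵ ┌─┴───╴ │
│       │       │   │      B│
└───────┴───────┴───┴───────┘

Directions: right, right, right, down, right, down, down, right, down, right, down, left, down, right, right, down, down, down, left, up, up, left, left, left, up, right, up, up, left, up, left, up, up, left, down, down, down, right, down, left, left, down, down, down, right, right, right, right, right, down, left, left, down, down, right, down, down, right, right, right, up, right, down, right, up, right, up, up, up, right, right, down, right, down, left, left, down, right, right, down
First turn direction: down

Solution:

┌───────────────┬───────┬───┐
│A → → ↓        │       │   │
│ ┌───┐ ╶─┬───┐ │ ╶───┐ └─╴ │
│ │↓ ↰│↳ ↓│   │ │     │     │
│ │ ╷ │ ╷ │ ╷ │ ├───╴ ├───┐ │
│ │↓│↑│ │↓│ │ │ │     │   │ │
│ │ │ └─┤ └─┤ ╵ ╵ ┌───┘ ╷ │ │
│ │↓│↑ ↰│↳ ↓│     │     │ │ │
│ │ └─┐ └─┐ └─┐ ┌─┘ ╶─┬─┘ ├─┤
│ │↳ ↓│↑ ↰│↳ ↓│ │     │   │ │
├─┴─╴ ├─┐ ├─╴ │ │ ┌─┬─┘ ┌─┘ │
│↓ ← ↲│ │↑│↓ ↲│ │ │ │   │   │
│ ┌───┤ ╵ │ ╶─┴─┤ ╵ │ ╷ │ ╶─┤
│↓│   │↱ ↑│↳ → ↓│   │ │ │   │
│ │ ╶─┘ ╶─┴───┐ └─┐ │ └─┴─┐ │
│↓│    ↑ ← ← ↰│↓  │ │     │ │
│ └─────────┐ │ ┌─┘ ├───┐ ╵ │
│↳ → → → → ↓│↑│↓│   │   │   │
│ ┌───┬───╴ │ ╵ │ ╶─┼─╴ └─┬─┤
│ │   │↓ ← ↲│↑ ↲│   │↱ → ↓│ │
│ └─┐ │ ┌─╴ ├───┴─┐ │ ┌─┐ ╵ │
│   │ │↓│   │     │ │↑│ │↳ ↓│
├─╴ │ │ └─┬─┘ ┌─┐ ╵ │ │ └─╴ │
│   │ │↳ ↓│   │ │   │↑│↓ ← ↲│
│ ┌─┘ └─┐ │ ╶─┤ └─┬─┘ │ ╶───┤
│ │     │↓│   │↱ ↓│↱ ↑│↳ → ↓│
│ └───╴ │ └─╴ ╵ ╷ ╵ ┌─┴───╴ │
│       │↳ → → ↑│↳ ↑│      B│
└───────┴───────┴───┴───────┘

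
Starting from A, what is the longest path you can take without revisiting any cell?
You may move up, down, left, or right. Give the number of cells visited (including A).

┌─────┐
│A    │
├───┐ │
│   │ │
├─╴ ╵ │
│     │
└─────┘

Finding longest simple path using DFS:
Start: (0, 0)
Longest path visits 8 cells
Path: A → right → right → down → down → left → up → left

Solution:

┌─────┐
│A → ↓│
├───┐ │
│B ↰│↓│
├─╴ ╵ │
│  ↑ ↲│
└─────┘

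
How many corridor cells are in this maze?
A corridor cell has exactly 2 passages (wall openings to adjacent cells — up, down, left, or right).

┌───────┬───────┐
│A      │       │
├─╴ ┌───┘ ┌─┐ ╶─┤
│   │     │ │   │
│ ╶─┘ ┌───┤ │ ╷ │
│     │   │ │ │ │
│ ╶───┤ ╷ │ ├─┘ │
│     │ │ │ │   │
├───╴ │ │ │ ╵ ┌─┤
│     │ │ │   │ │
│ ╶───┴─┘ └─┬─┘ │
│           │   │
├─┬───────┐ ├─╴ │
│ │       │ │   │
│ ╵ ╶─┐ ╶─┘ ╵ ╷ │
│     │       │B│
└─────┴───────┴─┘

Counting cells with exactly 2 passages:
Total corridor cells: 42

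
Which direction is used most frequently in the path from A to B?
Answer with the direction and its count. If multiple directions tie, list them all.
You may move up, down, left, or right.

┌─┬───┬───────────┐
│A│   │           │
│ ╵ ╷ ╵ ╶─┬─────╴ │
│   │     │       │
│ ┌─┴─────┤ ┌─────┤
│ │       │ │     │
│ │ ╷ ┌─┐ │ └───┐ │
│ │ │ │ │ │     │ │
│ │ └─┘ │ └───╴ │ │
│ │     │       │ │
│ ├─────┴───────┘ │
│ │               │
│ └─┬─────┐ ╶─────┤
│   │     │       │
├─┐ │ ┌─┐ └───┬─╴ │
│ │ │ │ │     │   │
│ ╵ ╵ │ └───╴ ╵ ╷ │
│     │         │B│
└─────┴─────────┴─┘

Directions: down, down, down, down, down, down, right, down, down, right, up, up, right, right, down, right, right, down, right, up, right, down
Counts: {'down': 11, 'right': 8, 'up': 3}
Most common: down (11 times)

Solution:

┌─┬───┬───────────┐
│A│   │           │
│ ╵ ╷ ╵ ╶─┬─────╴ │
│↓  │     │       │
│ ┌─┴─────┤ ┌─────┤
│↓│       │ │     │
│ │ ╷ ┌─┐ │ └───┐ │
│↓│ │ │ │ │     │ │
│ │ └─┘ │ └───╴ │ │
│↓│     │       │ │
│ ├─────┴───────┘ │
│↓│               │
│ └─┬─────┐ ╶─────┤
│↳ ↓│↱ → ↓│       │
├─┐ │ ┌─┐ └───┬─╴ │
│ │↓│↑│ │↳ → ↓│↱ ↓│
│ ╵ ╵ │ └───╴ ╵ ╷ │
│  ↳ ↑│      ↳ ↑│B│
└─────┴─────────┴─┘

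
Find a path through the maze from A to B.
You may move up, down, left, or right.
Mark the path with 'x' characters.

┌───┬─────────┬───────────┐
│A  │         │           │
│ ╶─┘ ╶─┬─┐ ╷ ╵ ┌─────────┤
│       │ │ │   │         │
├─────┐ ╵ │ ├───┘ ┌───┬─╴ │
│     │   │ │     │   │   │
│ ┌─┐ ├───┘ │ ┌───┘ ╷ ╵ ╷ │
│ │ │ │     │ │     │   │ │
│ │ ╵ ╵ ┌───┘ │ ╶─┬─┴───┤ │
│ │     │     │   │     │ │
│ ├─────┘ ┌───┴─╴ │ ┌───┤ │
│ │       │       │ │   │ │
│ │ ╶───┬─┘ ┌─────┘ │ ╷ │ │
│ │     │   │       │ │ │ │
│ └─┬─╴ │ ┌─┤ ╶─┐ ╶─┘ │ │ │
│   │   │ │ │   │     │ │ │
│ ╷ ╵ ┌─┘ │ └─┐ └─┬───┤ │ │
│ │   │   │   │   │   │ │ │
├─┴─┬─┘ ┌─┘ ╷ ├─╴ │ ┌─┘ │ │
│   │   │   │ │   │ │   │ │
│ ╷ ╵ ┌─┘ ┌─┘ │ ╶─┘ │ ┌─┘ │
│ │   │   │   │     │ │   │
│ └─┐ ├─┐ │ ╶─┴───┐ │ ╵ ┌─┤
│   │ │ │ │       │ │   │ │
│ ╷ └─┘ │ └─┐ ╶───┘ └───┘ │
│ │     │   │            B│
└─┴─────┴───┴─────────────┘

Finding the shortest path through the maze:
Path length: 88 steps
Directions: down → right → right → up → right → right → right → down → down → down → left → left → down → left → up → up → left → left → down → down → down → down → down → right → down → right → up → right → up → left → left → up → right → right → right → up → right → right → up → up → right → right → up → right → right → right → right → down → down → down → down → down → down → down → down → down → left → down → left → up → up → right → up → up → up → up → left → down → down → left → left → up → left → left → down → right → down → right → down → left → down → right → right → down → down → right → right → right

Solution:

┌───┬─────────┬───────────┐
│A  │x x x x  │           │
│ ╶─┘ ╶─┬─┐ ╷ ╵ ┌─────────┤
│x x x  │ │x│   │x x x x x│
├─────┐ ╵ │ ├───┘ ┌───┬─╴ │
│x x x│   │x│x x x│   │  x│
│ ┌─┐ ├───┘ │ ┌───┘ ╷ ╵ ╷ │
│x│ │x│x x x│x│     │   │x│
│ │ ╵ ╵ ┌───┘ │ ╶─┬─┴───┤ │
│x│  x x│x x x│   │     │x│
│ ├─────┘ ┌───┴─╴ │ ┌───┤ │
│x│x x x x│       │ │x x│x│
│ │ ╶───┬─┘ ┌─────┘ │ ╷ │ │
│x│x x x│   │x x x  │x│x│x│
│ └─┬─╴ │ ┌─┤ ╶─┐ ╶─┘ │ │ │
│x x│x x│ │ │x x│x x x│x│x│
│ ╷ ╵ ┌─┘ │ └─┐ └─┬───┤ │ │
│ │x x│   │   │x x│   │x│x│
├─┴─┬─┘ ┌─┘ ╷ ├─╴ │ ┌─┘ │ │
│   │   │   │ │x x│ │x x│x│
│ ╷ ╵ ┌─┘ ┌─┘ │ ╶─┘ │ ┌─┘ │
│ │   │   │   │x x x│x│x x│
│ └─┐ ├─┐ │ ╶─┴───┐ │ ╵ ┌─┤
│   │ │ │ │       │x│x x│ │
│ ╷ └─┘ │ └─┐ ╶───┘ └───┘ │
│ │     │   │      x x x B│
└─┴─────┴───┴─────────────┘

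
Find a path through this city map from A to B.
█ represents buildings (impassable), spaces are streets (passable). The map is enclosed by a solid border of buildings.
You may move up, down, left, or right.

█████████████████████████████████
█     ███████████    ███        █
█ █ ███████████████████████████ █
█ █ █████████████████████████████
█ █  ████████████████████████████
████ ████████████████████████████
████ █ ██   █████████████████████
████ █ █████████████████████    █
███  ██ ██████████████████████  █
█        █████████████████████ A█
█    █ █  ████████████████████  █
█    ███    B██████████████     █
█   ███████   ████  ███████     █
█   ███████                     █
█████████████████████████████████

Finding the shortest path from A to B:
Movement: cardinal only
Path length: 25 steps
Directions: down → down → down → down → left → left → left → left → left → left → left → left → left → left → left → left → left → left → left → left → left → left → up → left → up

Solution:

█████████████████████████████████
█     ███████████    ███        █
█ █ ███████████████████████████ █
█ █ █████████████████████████████
█ █  ████████████████████████████
████ ████████████████████████████
████ █ ██   █████████████████████
████ █ █████████████████████    █
███  ██ ██████████████████████  █
█        █████████████████████ A█
█    █ █  ████████████████████ ↓█
█    ███    B██████████████    ↓█
█   ███████ ↑↰████  ███████    ↓█
█   ███████  ↑←←←←←←←←←←←←←←←←←↲█
█████████████████████████████████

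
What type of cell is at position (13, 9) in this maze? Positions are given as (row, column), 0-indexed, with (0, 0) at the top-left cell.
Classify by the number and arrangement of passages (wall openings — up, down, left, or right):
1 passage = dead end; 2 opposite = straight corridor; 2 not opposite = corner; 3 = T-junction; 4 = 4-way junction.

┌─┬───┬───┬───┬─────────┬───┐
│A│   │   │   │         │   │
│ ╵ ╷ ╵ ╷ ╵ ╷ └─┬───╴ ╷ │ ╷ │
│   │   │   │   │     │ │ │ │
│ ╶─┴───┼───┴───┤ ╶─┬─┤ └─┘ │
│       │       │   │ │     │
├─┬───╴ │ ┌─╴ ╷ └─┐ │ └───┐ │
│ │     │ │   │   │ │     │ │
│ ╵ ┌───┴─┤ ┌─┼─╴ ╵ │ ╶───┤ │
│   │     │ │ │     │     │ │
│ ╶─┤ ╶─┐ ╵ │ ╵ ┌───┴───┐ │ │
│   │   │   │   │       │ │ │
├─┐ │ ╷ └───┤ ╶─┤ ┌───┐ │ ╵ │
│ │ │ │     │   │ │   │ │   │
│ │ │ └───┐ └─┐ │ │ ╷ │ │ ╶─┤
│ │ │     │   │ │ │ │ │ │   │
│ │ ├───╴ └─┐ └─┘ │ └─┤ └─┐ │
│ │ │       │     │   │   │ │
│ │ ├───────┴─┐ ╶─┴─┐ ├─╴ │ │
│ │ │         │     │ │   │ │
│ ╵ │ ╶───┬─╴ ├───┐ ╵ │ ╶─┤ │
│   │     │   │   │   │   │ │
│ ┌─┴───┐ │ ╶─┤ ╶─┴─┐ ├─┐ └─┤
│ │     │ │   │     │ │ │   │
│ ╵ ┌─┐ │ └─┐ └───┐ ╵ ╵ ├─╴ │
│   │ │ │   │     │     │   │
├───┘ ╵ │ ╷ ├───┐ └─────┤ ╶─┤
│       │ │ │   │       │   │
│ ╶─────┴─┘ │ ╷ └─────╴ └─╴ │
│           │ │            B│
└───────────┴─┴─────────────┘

Checking cell at (13, 9):
Number of passages: 2
Cell type: straight corridor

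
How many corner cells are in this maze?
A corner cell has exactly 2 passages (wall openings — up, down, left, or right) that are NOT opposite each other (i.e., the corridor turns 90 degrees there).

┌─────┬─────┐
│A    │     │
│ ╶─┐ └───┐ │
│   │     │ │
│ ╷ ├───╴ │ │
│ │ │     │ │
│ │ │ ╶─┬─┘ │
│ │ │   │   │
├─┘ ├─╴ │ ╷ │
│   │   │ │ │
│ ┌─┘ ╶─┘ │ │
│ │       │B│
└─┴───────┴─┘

Counting corner cells (2 non-opposite passages):
Total corners: 16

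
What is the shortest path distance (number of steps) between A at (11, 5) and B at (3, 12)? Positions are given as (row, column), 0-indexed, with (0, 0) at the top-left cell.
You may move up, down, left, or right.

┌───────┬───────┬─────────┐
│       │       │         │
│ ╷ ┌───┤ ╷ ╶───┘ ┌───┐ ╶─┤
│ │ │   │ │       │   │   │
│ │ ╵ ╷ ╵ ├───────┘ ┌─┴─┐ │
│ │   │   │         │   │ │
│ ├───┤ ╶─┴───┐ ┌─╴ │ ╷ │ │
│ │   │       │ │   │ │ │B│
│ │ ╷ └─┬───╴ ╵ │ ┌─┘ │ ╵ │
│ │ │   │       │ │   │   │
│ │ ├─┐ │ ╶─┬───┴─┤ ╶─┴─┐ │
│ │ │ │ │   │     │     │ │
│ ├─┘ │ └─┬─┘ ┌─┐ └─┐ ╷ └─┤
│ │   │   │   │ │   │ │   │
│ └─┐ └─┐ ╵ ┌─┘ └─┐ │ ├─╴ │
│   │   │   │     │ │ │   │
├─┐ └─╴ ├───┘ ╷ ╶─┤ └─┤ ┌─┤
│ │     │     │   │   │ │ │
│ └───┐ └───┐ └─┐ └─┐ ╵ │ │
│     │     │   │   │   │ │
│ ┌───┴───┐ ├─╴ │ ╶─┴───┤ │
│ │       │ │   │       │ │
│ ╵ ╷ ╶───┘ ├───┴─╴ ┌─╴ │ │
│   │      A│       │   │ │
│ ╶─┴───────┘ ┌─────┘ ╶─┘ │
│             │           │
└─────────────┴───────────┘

Finding path from (11, 5) to (3, 12):
Path: (11,5) → (10,5) → (9,5) → (9,4) → (9,3) → (8,3) → (8,2) → (8,1) → (7,1) → (7,0) → (6,0) → (5,0) → (4,0) → (3,0) → (2,0) → (1,0) → (0,0) → (0,1) → (1,1) → (2,1) → (2,2) → (1,2) → (1,3) → (2,3) → (2,4) → (1,4) → (0,4) → (0,5) → (1,5) → (1,6) → (1,7) → (1,8) → (0,8) → (0,9) → (0,10) → (0,11) → (1,11) → (1,12) → (2,12) → (3,12)
Distance: 39 steps

Solution:

┌───────┬───────┬─────────┐
│↱ ↓    │↱ ↓    │↱ → → ↓  │
│ ╷ ┌───┤ ╷ ╶───┘ ┌───┐ ╶─┤
│↑│↓│↱ ↓│↑│↳ → → ↑│   │↳ ↓│
│ │ ╵ ╷ ╵ ├───────┘ ┌─┴─┐ │
│↑│↳ ↑│↳ ↑│         │   │↓│
│ ├───┤ ╶─┴───┐ ┌─╴ │ ╷ │ │
│↑│   │       │ │   │ │ │B│
│ │ ╷ └─┬───╴ ╵ │ ┌─┘ │ ╵ │
│↑│ │   │       │ │   │   │
│ │ ├─┐ │ ╶─┬───┴─┤ ╶─┴─┐ │
│↑│ │ │ │   │     │     │ │
│ ├─┘ │ └─┬─┘ ┌─┐ └─┐ ╷ └─┤
│↑│   │   │   │ │   │ │   │
│ └─┐ └─┐ ╵ ┌─┘ └─┐ │ ├─╴ │
│↑ ↰│   │   │     │ │ │   │
├─┐ └─╴ ├───┘ ╷ ╶─┤ └─┤ ┌─┤
│ │↑ ← ↰│     │   │   │ │ │
│ └───┐ └───┐ └─┐ └─┐ ╵ │ │
│     │↑ ← ↰│   │   │   │ │
│ ┌───┴───┐ ├─╴ │ ╶─┴───┤ │
│ │       │↑│   │       │ │
│ ╵ ╷ ╶───┘ ├───┴─╴ ┌─╴ │ │
│   │      A│       │   │ │
│ ╶─┴───────┘ ┌─────┘ ╶─┘ │
│             │           │
└─────────────┴───────────┘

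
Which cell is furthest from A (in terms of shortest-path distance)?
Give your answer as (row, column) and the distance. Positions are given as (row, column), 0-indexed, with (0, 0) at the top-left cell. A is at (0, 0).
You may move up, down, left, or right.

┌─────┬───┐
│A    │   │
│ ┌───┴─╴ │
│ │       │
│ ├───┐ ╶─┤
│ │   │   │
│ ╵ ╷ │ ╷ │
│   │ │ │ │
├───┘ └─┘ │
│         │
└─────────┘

Computing BFS distances from A to all cells:
Furthest cell: (0, 3)
Distance: 17 steps

Path from A to the furthest cell:

┌─────┬───┐
│A    │B ↰│
│ ┌───┴─╴ │
│↓│    ↱ ↑│
│ ├───┐ ╶─┤
│↓│↱ ↓│↑ ↰│
│ ╵ ╷ │ ╷ │
│↳ ↑│↓│ │↑│
├───┘ └─┘ │
│    ↳ → ↑│
└─────────┘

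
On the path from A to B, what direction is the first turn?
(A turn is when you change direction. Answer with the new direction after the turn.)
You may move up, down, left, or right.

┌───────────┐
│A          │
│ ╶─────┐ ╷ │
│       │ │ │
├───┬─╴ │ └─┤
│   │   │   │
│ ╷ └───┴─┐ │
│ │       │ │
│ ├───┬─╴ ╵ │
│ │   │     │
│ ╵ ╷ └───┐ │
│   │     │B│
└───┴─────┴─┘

Directions: right, right, right, right, down, down, right, down, down, down
First turn direction: down

Solution:

┌───────────┐
│A → → → ↓  │
│ ╶─────┐ ╷ │
│       │↓│ │
├───┬─╴ │ └─┤
│   │   │↳ ↓│
│ ╷ └───┴─┐ │
│ │       │↓│
│ ├───┬─╴ ╵ │
│ │   │    ↓│
│ ╵ ╷ └───┐ │
│   │     │B│
└───┴─────┴─┘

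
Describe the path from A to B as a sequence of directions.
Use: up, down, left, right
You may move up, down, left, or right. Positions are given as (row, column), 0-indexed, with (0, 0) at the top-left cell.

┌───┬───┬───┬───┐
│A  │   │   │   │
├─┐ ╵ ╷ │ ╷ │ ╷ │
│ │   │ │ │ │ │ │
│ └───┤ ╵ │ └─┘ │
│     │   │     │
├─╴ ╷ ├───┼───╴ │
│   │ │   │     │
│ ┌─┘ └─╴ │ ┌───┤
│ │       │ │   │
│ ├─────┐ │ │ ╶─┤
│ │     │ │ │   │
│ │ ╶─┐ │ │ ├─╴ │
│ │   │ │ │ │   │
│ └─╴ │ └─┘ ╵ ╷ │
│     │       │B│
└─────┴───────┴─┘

Finding the path and converting it to directions:
Path through cells: (0,0) → (0,1) → (1,1) → (1,2) → (0,2) → (0,3) → (1,3) → (2,3) → (2,4) → (1,4) → (0,4) → (0,5) → (1,5) → (2,5) → (2,6) → (2,7) → (3,7) → (3,6) → (3,5) → (4,5) → (5,5) → (6,5) → (7,5) → (7,6) → (6,6) → (6,7) → (7,7)
Directions: right, down, right, up, right, down, down, right, up, up, right, down, down, right, right, down, left, left, down, down, down, down, right, up, right, down

Solution:

┌───┬───┬───┬───┐
│A ↓│↱ ↓│↱ ↓│   │
├─┐ ╵ ╷ │ ╷ │ ╷ │
│ │↳ ↑│↓│↑│↓│ │ │
│ └───┤ ╵ │ └─┘ │
│     │↳ ↑│↳ → ↓│
├─╴ ╷ ├───┼───╴ │
│   │ │   │↓ ← ↲│
│ ┌─┘ └─╴ │ ┌───┤
│ │       │↓│   │
│ ├─────┐ │ │ ╶─┤
│ │     │ │↓│   │
│ │ ╶─┐ │ │ ├─╴ │
│ │   │ │ │↓│↱ ↓│
│ └─╴ │ └─┘ ╵ ╷ │
│     │    ↳ ↑│B│
└─────┴───────┴─┘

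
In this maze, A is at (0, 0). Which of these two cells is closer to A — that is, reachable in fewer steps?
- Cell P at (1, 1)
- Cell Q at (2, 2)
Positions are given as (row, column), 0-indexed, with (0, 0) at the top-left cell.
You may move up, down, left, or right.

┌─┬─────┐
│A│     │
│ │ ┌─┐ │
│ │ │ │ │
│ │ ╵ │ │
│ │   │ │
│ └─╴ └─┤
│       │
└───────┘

Shortest path A → P at (1, 1): 8 steps
Shortest path A → Q at (2, 2): 6 steps

Q is closer (6 steps vs 8 steps).

Path to P:

┌─┬─────┐
│A│     │
│ │ ┌─┐ │
│↓│P│ │ │
│ │ ╵ │ │
│↓│↑ ↰│ │
│ └─╴ └─┤
│↳ → ↑  │
└───────┘

Path to Q:

┌─┬─────┐
│A│     │
│ │ ┌─┐ │
│↓│ │ │ │
│ │ ╵ │ │
│↓│  Q│ │
│ └─╴ └─┤
│↳ → ↑  │
└───────┘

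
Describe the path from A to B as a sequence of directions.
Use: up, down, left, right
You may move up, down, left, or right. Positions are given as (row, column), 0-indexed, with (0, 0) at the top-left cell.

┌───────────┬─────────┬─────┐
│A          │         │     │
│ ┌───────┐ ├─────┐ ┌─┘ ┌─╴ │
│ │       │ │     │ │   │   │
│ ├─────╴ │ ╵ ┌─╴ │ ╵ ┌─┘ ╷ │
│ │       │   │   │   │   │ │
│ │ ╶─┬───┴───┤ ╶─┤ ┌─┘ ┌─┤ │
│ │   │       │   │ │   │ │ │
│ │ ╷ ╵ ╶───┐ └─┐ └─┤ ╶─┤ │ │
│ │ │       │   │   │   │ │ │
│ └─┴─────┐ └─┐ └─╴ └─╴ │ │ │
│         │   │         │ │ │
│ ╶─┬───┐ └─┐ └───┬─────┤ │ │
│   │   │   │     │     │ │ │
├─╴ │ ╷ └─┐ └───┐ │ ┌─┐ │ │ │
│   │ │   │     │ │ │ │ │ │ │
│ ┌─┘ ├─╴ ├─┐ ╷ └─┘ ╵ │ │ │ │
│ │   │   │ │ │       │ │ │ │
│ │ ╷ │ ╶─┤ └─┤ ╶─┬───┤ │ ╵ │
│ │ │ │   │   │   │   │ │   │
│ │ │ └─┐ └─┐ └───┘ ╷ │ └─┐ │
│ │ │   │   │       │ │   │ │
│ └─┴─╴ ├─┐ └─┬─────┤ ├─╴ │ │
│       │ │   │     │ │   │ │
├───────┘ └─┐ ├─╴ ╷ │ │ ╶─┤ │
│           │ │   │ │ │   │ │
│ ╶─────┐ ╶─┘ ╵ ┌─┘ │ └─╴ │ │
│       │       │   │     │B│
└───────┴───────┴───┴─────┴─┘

Finding the path and converting it to directions:
Path through cells: (0,0) → (0,1) → (0,2) → (0,3) → (0,4) → (0,5) → (1,5) → (2,5) → (2,6) → (1,6) → (1,7) → (1,8) → (2,8) → (2,7) → (3,7) → (3,8) → (4,8) → (4,9) → (5,9) → (5,10) → (5,11) → (4,11) → (4,10) → (3,10) → (3,11) → (2,11) → (2,12) → (1,12) → (1,13) → (2,13) → (3,13) → (4,13) → (5,13) → (6,13) → (7,13) → (8,13) → (9,13) → (10,13) → (11,13) → (12,13) → (13,13)
Directions: right, right, right, right, right, down, down, right, up, right, right, down, left, down, right, down, right, down, right, right, up, left, up, right, up, right, up, right, down, down, down, down, down, down, down, down, down, down, down, down

Solution:

┌───────────┬─────────┬─────┐
│A → → → → ↓│         │     │
│ ┌───────┐ ├─────┐ ┌─┘ ┌─╴ │
│ │       │↓│↱ → ↓│ │   │↱ ↓│
│ ├─────╴ │ ╵ ┌─╴ │ ╵ ┌─┘ ╷ │
│ │       │↳ ↑│↓ ↲│   │↱ ↑│↓│
│ │ ╶─┬───┴───┤ ╶─┤ ┌─┘ ┌─┤ │
│ │   │       │↳ ↓│ │↱ ↑│ │↓│
│ │ ╷ ╵ ╶───┐ └─┐ └─┤ ╶─┤ │ │
│ │ │       │   │↳ ↓│↑ ↰│ │↓│
│ └─┴─────┐ └─┐ └─╴ └─╴ │ │ │
│         │   │    ↳ → ↑│ │↓│
│ ╶─┬───┐ └─┐ └───┬─────┤ │ │
│   │   │   │     │     │ │↓│
├─╴ │ ╷ └─┐ └───┐ │ ┌─┐ │ │ │
│   │ │   │     │ │ │ │ │ │↓│
│ ┌─┘ ├─╴ ├─┐ ╷ └─┘ ╵ │ │ │ │
│ │   │   │ │ │       │ │ │↓│
│ │ ╷ │ ╶─┤ └─┤ ╶─┬───┤ │ ╵ │
│ │ │ │   │   │   │   │ │  ↓│
│ │ │ └─┐ └─┐ └───┘ ╷ │ └─┐ │
│ │ │   │   │       │ │   │↓│
│ └─┴─╴ ├─┐ └─┬─────┤ ├─╴ │ │
│       │ │   │     │ │   │↓│
├───────┘ └─┐ ├─╴ ╷ │ │ ╶─┤ │
│           │ │   │ │ │   │↓│
│ ╶─────┐ ╶─┘ ╵ ┌─┘ │ └─╴ │ │
│       │       │   │     │B│
└───────┴───────┴───┴─────┴─┘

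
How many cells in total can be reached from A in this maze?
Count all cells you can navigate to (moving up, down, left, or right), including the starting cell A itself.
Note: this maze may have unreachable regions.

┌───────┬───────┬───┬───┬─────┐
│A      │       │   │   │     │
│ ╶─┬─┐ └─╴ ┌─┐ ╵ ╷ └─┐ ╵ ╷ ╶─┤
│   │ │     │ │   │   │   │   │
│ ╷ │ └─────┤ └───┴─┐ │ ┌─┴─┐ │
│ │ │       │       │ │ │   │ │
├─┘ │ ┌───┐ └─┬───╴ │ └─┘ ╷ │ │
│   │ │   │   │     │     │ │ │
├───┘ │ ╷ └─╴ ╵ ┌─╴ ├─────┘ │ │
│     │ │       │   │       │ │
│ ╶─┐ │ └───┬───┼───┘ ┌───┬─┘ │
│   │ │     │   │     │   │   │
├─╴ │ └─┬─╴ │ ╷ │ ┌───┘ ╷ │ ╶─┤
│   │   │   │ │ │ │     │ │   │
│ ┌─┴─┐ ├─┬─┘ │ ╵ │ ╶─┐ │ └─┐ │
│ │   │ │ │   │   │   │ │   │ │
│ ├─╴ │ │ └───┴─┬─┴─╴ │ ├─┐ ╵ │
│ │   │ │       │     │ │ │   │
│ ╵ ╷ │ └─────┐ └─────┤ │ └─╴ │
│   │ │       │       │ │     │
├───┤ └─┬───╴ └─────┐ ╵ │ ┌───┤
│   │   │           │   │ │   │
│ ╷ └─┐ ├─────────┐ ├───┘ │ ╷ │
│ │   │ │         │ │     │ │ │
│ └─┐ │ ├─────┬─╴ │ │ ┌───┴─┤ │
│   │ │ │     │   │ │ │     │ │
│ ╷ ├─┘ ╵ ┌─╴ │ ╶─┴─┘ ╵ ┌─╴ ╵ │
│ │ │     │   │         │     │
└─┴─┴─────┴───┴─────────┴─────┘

Using BFS/flood-fill to find all reachable cells from A:
Maze size: 14 × 15 = 210 total cells
164 cell(s) are walled off and cannot be reached from A.
Reachable cells: 46

Reachable region (· marks reachable cells):

┌───────┬───────┬───┬───┬─────┐
│A · · ·│· · · ·│· ·│   │     │
│ ╶─┬─┐ └─╴ ┌─┐ ╵ ╷ └─┐ ╵ ╷ ╶─┤
│· ·│ │· · ·│ │· ·│· ·│   │   │
│ ╷ │ └─────┤ └───┴─┐ │ ┌─┴─┐ │
│·│·│       │       │·│ │· ·│ │
├─┘ │ ┌───┐ └─┬───╴ │ └─┘ ╷ │ │
│· ·│ │   │   │     │· · ·│·│ │
├───┘ │ ╷ └─╴ ╵ ┌─╴ ├─────┘ │ │
│     │ │       │   │· · · ·│ │
│ ╶─┐ │ └───┬───┼───┘ ┌───┬─┘ │
│   │ │     │· ·│· · ·│   │   │
├─╴ │ └─┬─╴ │ ╷ │ ┌───┘ ╷ │ ╶─┤
│   │   │   │·│·│·│     │ │   │
│ ┌─┴─┐ ├─┬─┘ │ ╵ │ ╶─┐ │ └─┐ │
│ │   │ │ │· ·│· ·│   │ │   │ │
│ ├─╴ │ │ └───┴─┬─┴─╴ │ ├─┐ ╵ │
│ │   │ │       │     │ │ │   │
│ ╵ ╷ │ └─────┐ └─────┤ │ └─╴ │
│   │ │       │       │ │     │
├───┤ └─┬───╴ └─────┐ ╵ │ ┌───┤
│   │   │           │   │ │   │
│ ╷ └─┐ ├─────────┐ ├───┘ │ ╷ │
│ │   │ │         │ │     │ │ │
│ └─┐ │ ├─────┬─╴ │ │ ┌───┴─┤ │
│   │ │ │     │   │ │ │     │ │
│ ╷ ├─┘ ╵ ┌─╴ │ ╶─┴─┘ ╵ ┌─╴ ╵ │
│ │ │     │   │         │     │
└─┴─┴─────┴───┴─────────┴─────┘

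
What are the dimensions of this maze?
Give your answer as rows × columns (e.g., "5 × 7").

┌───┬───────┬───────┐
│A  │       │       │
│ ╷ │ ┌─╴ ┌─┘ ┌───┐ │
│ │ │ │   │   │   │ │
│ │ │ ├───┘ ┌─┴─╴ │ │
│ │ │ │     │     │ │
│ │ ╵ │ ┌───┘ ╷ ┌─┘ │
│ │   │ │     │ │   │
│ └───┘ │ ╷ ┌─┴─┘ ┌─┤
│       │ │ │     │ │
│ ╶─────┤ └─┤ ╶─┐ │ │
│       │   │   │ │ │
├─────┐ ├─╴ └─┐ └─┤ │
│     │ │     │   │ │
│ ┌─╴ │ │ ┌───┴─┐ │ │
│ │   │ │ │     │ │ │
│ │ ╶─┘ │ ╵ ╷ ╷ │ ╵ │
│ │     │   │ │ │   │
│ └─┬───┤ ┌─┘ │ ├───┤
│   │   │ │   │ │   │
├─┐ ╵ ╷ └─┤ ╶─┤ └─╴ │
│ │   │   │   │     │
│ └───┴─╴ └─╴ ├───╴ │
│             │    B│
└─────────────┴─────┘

Counting the maze dimensions:
Rows (vertical): 12
Columns (horizontal): 10
Dimensions: 12 × 10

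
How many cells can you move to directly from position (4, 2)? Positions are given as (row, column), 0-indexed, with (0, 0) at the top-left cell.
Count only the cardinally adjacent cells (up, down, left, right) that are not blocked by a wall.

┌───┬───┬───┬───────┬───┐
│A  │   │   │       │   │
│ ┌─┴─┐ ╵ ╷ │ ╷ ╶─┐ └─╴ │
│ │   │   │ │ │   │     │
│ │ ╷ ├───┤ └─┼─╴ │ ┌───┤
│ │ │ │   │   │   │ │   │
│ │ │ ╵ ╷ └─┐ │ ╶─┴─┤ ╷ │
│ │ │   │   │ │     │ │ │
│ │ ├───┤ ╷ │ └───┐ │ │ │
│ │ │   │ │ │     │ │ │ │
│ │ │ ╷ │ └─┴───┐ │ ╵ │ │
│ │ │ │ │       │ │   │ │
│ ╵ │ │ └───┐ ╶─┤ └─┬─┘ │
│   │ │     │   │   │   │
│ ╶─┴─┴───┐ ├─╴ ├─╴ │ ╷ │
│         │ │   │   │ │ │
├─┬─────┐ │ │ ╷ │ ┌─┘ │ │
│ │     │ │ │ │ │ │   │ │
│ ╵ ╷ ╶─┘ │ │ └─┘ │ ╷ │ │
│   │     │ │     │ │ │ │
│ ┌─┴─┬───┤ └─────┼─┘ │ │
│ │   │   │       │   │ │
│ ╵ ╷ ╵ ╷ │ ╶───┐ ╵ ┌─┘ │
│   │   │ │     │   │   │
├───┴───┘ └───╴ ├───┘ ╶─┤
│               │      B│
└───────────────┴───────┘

Checking passable neighbors of (4, 2):
Neighbors: (5, 2), (4, 3)
Count: 2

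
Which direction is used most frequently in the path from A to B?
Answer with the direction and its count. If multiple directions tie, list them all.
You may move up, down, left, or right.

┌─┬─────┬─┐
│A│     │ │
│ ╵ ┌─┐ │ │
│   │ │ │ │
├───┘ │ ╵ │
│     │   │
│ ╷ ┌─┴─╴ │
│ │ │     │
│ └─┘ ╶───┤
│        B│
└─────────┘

Directions: down, right, up, right, right, down, down, right, down, left, left, down, right, right
Counts: {'down': 5, 'right': 6, 'up': 1, 'left': 2}
Most common: right (6 times)

Solution:

┌─┬─────┬─┐
│A│↱ → ↓│ │
│ ╵ ┌─┐ │ │
│↳ ↑│ │↓│ │
├───┘ │ ╵ │
│     │↳ ↓│
│ ╷ ┌─┴─╴ │
│ │ │↓ ← ↲│
│ └─┘ ╶───┤
│    ↳ → B│
└─────────┘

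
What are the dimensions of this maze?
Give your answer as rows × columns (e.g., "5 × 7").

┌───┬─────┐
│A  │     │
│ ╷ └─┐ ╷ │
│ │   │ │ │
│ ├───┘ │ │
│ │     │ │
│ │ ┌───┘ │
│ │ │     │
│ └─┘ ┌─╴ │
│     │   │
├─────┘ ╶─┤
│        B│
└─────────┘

Counting the maze dimensions:
Rows (vertical): 6
Columns (horizontal): 5
Dimensions: 6 × 5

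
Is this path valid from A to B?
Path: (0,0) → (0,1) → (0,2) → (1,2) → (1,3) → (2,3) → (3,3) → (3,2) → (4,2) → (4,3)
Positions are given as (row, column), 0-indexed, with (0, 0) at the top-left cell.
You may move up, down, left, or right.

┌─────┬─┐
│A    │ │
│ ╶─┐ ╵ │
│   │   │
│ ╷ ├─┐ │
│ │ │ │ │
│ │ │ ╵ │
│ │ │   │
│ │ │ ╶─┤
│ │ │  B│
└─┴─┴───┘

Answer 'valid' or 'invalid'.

Checking path validity:
Result: All consecutive moves are passable.

valid

Correct solution:

┌─────┬─┐
│A → ↓│ │
│ ╶─┐ ╵ │
│   │↳ ↓│
│ ╷ ├─┐ │
│ │ │ │↓│
│ │ │ ╵ │
│ │ │↓ ↲│
│ │ │ ╶─┤
│ │ │↳ B│
└─┴─┴───┘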